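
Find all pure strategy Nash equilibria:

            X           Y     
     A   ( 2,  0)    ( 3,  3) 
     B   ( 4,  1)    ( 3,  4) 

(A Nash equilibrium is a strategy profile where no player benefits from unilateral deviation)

Nash equilibrium: (A, Y), (B, Y)

Work:
Best responses:
  P1 vs X: payoffs [2, 4] → best response B (payoff 4)
  P1 vs Y: payoffs [3, 3] → best response A/B (payoff 3)
  P2 vs A: payoffs [0, 3] → best response Y (payoff 3)
  P2 vs B: payoffs [1, 4] → best response Y (payoff 4)
Mutual best responses: (A,Y), (B,Y) → Nash equilibria.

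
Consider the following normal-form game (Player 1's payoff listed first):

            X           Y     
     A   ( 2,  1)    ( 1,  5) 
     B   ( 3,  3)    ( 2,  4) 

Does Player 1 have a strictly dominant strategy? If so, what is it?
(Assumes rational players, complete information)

Yes, Player 1's strictly dominant strategy is B

Work:
A strategy strictly dominates another if it gives a strictly higher payoff against every opponent action. Compare each pair of P1's strategies column-by-column:
  A vs B: [2 vs 3, 1 vs 2] → A does not strictly dominate B (column X: 2 ≤ 3)
  B vs A: [3 vs 2, 2 vs 1] → B strictly dominates A
B strictly dominates every other strategy → strictly dominant.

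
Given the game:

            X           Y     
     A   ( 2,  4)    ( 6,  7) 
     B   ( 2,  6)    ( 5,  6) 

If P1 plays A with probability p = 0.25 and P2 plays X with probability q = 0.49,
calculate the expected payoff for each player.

E[P1] = 3.6575, E[P2] = 5.8825

Work:
E[P1] = p·q·π₁(A,X) + p·(1-q)·π₁(A,Y) + (1-p)·q·π₁(B,X) + (1-p)·(1-q)·π₁(B,Y)
= 0.25·0.49·2 + 0.25·0.51·6 + 0.75·0.49·2 + 0.75·0.51·5
= 3.6575

E[P2] = 5.8825 (similar calculation)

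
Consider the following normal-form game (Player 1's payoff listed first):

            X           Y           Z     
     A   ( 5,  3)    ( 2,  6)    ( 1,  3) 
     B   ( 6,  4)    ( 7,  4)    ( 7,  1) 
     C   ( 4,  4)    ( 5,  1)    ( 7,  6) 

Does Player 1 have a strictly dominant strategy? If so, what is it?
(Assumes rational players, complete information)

No strictly dominant strategy exists for Player 1

Work:
A strategy strictly dominates another if it gives a strictly higher payoff against every opponent action. Compare each pair of P1's strategies column-by-column:
  A vs B: [5 vs 6, 2 vs 7, 1 vs 7] → A does not strictly dominate B (column X: 5 ≤ 6)
  A vs C: [5 vs 4, 2 vs 5, 1 vs 7] → A does not strictly dominate C (column Y: 2 ≤ 5)
  B vs A: [6 vs 5, 7 vs 2, 7 vs 1] → B strictly dominates A
  B vs C: [6 vs 4, 7 vs 5, 7 vs 7] → B does not strictly dominate C (column Z: 7 ≤ 7)
  C vs A: [4 vs 5, 5 vs 2, 7 vs 1] → C does not strictly dominate A (column X: 4 ≤ 5)
  C vs B: [4 vs 6, 5 vs 7, 7 vs 7] → C does not strictly dominate B (column X: 4 ≤ 6)
No single strategy strictly dominates all others → no strictly dominant strategy.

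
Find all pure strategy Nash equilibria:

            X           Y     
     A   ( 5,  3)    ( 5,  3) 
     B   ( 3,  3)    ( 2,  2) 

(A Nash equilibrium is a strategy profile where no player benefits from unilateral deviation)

Nash equilibrium: (A, X), (A, Y)

Work:
Best responses:
  P1 vs X: payoffs [5, 3] → best response A (payoff 5)
  P1 vs Y: payoffs [5, 2] → best response A (payoff 5)
  P2 vs A: payoffs [3, 3] → best response X/Y (payoff 3)
  P2 vs B: payoffs [3, 2] → best response X (payoff 3)
Mutual best responses: (A,X), (A,Y) → Nash equilibria.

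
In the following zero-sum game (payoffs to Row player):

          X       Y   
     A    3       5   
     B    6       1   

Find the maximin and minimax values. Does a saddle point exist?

Maximin = 3, Minimax = 5, Saddle: False

Work:
Row minimums: [3, 1] → maximin = 3
Column maximums: [6, 5] → minimax = 5
No saddle point (maximin ≠ minimax). Mixed strategy needed.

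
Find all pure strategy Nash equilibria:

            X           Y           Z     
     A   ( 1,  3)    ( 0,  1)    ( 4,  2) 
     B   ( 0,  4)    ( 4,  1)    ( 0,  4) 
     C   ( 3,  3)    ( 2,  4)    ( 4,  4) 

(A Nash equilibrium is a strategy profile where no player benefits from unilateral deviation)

Nash equilibrium: (C, Z)

Work:
Best responses:
  P1 vs X: payoffs [1, 0, 3] → best response C (payoff 3)
  P1 vs Y: payoffs [0, 4, 2] → best response B (payoff 4)
  P1 vs Z: payoffs [4, 0, 4] → best response A/C (payoff 4)
  P2 vs A: payoffs [3, 1, 2] → best response X (payoff 3)
  P2 vs B: payoffs [4, 1, 4] → best response X/Z (payoff 4)
  P2 vs C: payoffs [3, 4, 4] → best response Y/Z (payoff 4)
Mutual best responses: (C,Z) → Nash equilibria.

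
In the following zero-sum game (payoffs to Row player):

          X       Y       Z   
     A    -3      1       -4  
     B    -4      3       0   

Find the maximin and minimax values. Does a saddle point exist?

Maximin = -4, Minimax = -3, Saddle: False

Work:
Row minimums: [-4, -4] → maximin = -4
Column maximums: [-3, 3, 0] → minimax = -3
No saddle point (maximin ≠ minimax). Mixed strategy needed.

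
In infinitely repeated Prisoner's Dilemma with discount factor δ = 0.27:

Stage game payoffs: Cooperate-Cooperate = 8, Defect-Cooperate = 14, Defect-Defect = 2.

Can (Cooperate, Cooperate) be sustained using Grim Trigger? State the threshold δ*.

δ* = 0.5; since δ = 0.27 < 0.5, cooperation cannot be sustained

Work:
For Grim Trigger:
Cooperate forever: 8/(1-δ)
Defect then punished: 14 + 2·δ/(1-δ)
Need: 8/(1-δ) ≥ 14 + 2·δ/(1-δ)
Solving: δ ≥ (T-R)/(T-P) = (14-8)/(14-2) = 0.5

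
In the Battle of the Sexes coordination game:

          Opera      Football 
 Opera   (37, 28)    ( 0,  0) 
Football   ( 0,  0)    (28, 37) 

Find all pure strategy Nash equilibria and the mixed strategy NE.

Pure NE: (Opera, Opera) and (Football, Football); Mixed NE: p = 0.5692, q = 0.4308

Work:
Check pure NE:
(Opera, Opera): (37, 28) - no unilateral deviation beneficial
(Football, Football): (28, 37) - no unilateral deviation beneficial
Mixed NE: P1 plays Opera with p = 0.5692, P2 plays Opera with q = 0.4308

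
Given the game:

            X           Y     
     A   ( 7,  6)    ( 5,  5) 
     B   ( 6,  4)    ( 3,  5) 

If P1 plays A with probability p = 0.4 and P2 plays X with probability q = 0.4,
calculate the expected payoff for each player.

E[P1] = 4.84, E[P2] = 4.92

Work:
E[P1] = p·q·π₁(A,X) + p·(1-q)·π₁(A,Y) + (1-p)·q·π₁(B,X) + (1-p)·(1-q)·π₁(B,Y)
= 0.4·0.4·7 + 0.4·0.6·5 + 0.6·0.4·6 + 0.6·0.6·3
= 4.84

E[P2] = 4.92 (similar calculation)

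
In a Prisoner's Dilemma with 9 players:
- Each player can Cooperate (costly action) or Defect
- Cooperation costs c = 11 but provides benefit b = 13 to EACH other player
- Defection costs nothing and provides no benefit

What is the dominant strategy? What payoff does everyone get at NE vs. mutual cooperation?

Dominant: Defect; NE payoff = 0; Coop payoff = 93

Work:
Defect dominates (saves cost c = 11, benefit to others is external)
NE: All defect → everyone gets 0
If all cooperate: each receives (8)×13 - 11 = 93
Social dilemma: 93 > 0 but NE gives 0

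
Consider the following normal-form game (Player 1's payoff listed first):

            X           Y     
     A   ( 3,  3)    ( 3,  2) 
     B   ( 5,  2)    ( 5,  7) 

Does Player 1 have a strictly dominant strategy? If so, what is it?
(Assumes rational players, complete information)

Yes, Player 1's strictly dominant strategy is B

Work:
A strategy strictly dominates another if it gives a strictly higher payoff against every opponent action. Compare each pair of P1's strategies column-by-column:
  A vs B: [3 vs 5, 3 vs 5] → A does not strictly dominate B (column X: 3 ≤ 5)
  B vs A: [5 vs 3, 5 vs 3] → B strictly dominates A
B strictly dominates every other strategy → strictly dominant.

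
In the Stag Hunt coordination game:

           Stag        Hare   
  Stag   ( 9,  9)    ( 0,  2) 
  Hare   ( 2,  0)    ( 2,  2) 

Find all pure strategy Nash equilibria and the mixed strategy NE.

Pure NE: (Stag, Stag) and (Hare, Hare); Mixed NE: p = 0.2222, q = 0.2222

Work:
Check pure NE:
(Stag, Stag): (9, 9) - no unilateral deviation beneficial
(Hare, Hare): (2, 2) - no unilateral deviation beneficial
Mixed NE: P1 plays Stag with p = 0.2222, P2 plays Stag with q = 0.2222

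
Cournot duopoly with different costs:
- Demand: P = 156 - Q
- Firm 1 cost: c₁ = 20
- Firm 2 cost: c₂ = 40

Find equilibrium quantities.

q₁* = 52.0, q₂* = 32.0

Work:
Reaction: q₁ = (156 - 20 - q₂)/2
Reaction: q₂ = (156 - 40 - q₁)/2
Solve simultaneously:
q₁* = (156 - 2×20 + 40)/3 = 52.0
q₂* = (156 - 2×40 + 20)/3 = 32.0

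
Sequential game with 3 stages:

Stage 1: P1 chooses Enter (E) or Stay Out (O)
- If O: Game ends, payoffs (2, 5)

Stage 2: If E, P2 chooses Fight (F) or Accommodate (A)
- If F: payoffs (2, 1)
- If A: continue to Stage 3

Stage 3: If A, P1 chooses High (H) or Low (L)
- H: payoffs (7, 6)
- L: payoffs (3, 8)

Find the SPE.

SPE: (E, A, H); Outcome (7, 6)

Work:
Stage 3: P1 chooses H (7 vs 3)
Stage 2: P2: F->1, A->6 (anticipating H). Choose A
Stage 1: P1: O->2, E->7 (anticipating A, H). Choose E
SPE path: E -> A -> H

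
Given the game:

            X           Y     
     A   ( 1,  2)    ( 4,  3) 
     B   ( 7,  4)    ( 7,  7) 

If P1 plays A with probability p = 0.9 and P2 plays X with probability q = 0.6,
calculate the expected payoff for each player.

E[P1] = 2.68, E[P2] = 2.68

Work:
E[P1] = p·q·π₁(A,X) + p·(1-q)·π₁(A,Y) + (1-p)·q·π₁(B,X) + (1-p)·(1-q)·π₁(B,Y)
= 0.9·0.6·1 + 0.9·0.4·4 + 0.1·0.6·7 + 0.1·0.4·7
= 2.68

E[P2] = 2.68 (similar calculation)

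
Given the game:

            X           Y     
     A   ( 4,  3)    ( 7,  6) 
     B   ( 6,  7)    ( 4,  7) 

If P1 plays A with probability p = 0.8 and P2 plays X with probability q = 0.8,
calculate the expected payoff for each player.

E[P1] = 4.8, E[P2] = 4.28

Work:
E[P1] = p·q·π₁(A,X) + p·(1-q)·π₁(A,Y) + (1-p)·q·π₁(B,X) + (1-p)·(1-q)·π₁(B,Y)
= 0.8·0.8·4 + 0.8·0.2·7 + 0.2·0.8·6 + 0.2·0.2·4
= 4.8

E[P2] = 4.28 (similar calculation)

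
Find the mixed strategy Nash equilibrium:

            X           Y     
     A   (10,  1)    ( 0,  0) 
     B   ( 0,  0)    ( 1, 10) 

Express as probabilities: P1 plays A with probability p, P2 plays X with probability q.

p = 0.9091, q = 0.0909

Work:
Find probabilities that make opponent indifferent:
P2 chooses q to make P1 indifferent between A and B
P1 chooses p to make P2 indifferent between X and Y
Mixed NE: P1 plays (A: 0.9091, B: 0.0909), P2 plays (X: 0.0909, Y: 0.9091)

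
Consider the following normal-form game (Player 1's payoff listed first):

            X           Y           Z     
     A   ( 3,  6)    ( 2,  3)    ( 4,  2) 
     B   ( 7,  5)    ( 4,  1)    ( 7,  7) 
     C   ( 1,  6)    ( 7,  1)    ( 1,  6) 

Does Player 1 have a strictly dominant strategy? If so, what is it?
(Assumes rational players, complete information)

No strictly dominant strategy exists for Player 1

Work:
A strategy strictly dominates another if it gives a strictly higher payoff against every opponent action. Compare each pair of P1's strategies column-by-column:
  A vs B: [3 vs 7, 2 vs 4, 4 vs 7] → A does not strictly dominate B (column X: 3 ≤ 7)
  A vs C: [3 vs 1, 2 vs 7, 4 vs 1] → A does not strictly dominate C (column Y: 2 ≤ 7)
  B vs A: [7 vs 3, 4 vs 2, 7 vs 4] → B strictly dominates A
  B vs C: [7 vs 1, 4 vs 7, 7 vs 1] → B does not strictly dominate C (column Y: 4 ≤ 7)
  C vs A: [1 vs 3, 7 vs 2, 1 vs 4] → C does not strictly dominate A (column X: 1 ≤ 3)
  C vs B: [1 vs 7, 7 vs 4, 1 vs 7] → C does not strictly dominate B (column X: 1 ≤ 7)
No single strategy strictly dominates all others → no strictly dominant strategy.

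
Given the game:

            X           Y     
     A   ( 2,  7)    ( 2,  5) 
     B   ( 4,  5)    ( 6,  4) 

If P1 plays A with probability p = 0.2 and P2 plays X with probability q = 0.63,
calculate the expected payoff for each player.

E[P1] = 4.192, E[P2] = 4.956

Work:
E[P1] = p·q·π₁(A,X) + p·(1-q)·π₁(A,Y) + (1-p)·q·π₁(B,X) + (1-p)·(1-q)·π₁(B,Y)
= 0.2·0.63·2 + 0.2·0.37·2 + 0.8·0.63·4 + 0.8·0.37·6
= 4.192

E[P2] = 4.956 (similar calculation)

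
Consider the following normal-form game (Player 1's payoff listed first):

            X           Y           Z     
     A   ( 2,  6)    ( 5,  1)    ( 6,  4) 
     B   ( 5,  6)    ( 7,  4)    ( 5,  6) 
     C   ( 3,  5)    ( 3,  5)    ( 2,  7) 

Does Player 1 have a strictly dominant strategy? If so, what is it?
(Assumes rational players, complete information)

No strictly dominant strategy exists for Player 1

Work:
A strategy strictly dominates another if it gives a strictly higher payoff against every opponent action. Compare each pair of P1's strategies column-by-column:
  A vs B: [2 vs 5, 5 vs 7, 6 vs 5] → A does not strictly dominate B (column X: 2 ≤ 5)
  A vs C: [2 vs 3, 5 vs 3, 6 vs 2] → A does not strictly dominate C (column X: 2 ≤ 3)
  B vs A: [5 vs 2, 7 vs 5, 5 vs 6] → B does not strictly dominate A (column Z: 5 ≤ 6)
  B vs C: [5 vs 3, 7 vs 3, 5 vs 2] → B strictly dominates C
  C vs A: [3 vs 2, 3 vs 5, 2 vs 6] → C does not strictly dominate A (column Y: 3 ≤ 5)
  C vs B: [3 vs 5, 3 vs 7, 2 vs 5] → C does not strictly dominate B (column X: 3 ≤ 5)
No single strategy strictly dominates all others → no strictly dominant strategy.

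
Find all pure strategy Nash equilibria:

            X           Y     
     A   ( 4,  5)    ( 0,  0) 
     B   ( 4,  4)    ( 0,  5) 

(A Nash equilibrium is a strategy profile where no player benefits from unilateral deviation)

Nash equilibrium: (A, X), (B, Y)

Work:
Best responses:
  P1 vs X: payoffs [4, 4] → best response A/B (payoff 4)
  P1 vs Y: payoffs [0, 0] → best response A/B (payoff 0)
  P2 vs A: payoffs [5, 0] → best response X (payoff 5)
  P2 vs B: payoffs [4, 5] → best response Y (payoff 5)
Mutual best responses: (A,X), (B,Y) → Nash equilibria.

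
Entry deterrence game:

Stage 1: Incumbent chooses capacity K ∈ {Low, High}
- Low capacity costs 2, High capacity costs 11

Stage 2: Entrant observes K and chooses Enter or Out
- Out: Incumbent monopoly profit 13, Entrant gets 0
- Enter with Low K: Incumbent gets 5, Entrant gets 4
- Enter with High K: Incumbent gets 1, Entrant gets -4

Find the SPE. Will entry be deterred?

SPE: (Low, Enter|Low, Out|High); Entry not deterred. Incumbent net profit = 3, Entrant gets 4

Work:
After Low K: Entrant enters (4 > 0)
After High K: Entrant stays out (-4 < 0)
Incumbent: Low → 5−2=3, High → 13−11=2
Incumbent chooses Low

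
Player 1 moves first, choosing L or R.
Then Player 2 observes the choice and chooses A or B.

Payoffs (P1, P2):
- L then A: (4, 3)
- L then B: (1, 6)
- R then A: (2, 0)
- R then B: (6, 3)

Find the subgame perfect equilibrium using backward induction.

P1 plays R, P2 plays B after L and B after R; Payoff (6, 3)

Work:
Backward induction:
After L: P2 chooses B → P1 gets 1
After R: P2 chooses B → P1 gets 6
P1 chooses R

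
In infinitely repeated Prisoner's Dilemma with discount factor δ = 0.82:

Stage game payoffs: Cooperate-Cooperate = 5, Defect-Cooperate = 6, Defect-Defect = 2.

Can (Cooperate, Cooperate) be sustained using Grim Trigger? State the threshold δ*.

δ* = 0.25; since δ = 0.82 ≥ 0.25, cooperation can be sustained

Work:
For Grim Trigger:
Cooperate forever: 5/(1-δ)
Defect then punished: 6 + 2·δ/(1-δ)
Need: 5/(1-δ) ≥ 6 + 2·δ/(1-δ)
Solving: δ ≥ (T-R)/(T-P) = (6-5)/(6-2) = 0.25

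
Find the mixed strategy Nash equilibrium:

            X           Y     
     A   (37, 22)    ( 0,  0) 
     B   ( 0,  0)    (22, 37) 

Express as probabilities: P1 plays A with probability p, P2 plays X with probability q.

p = 0.6271, q = 0.3729

Work:
Find probabilities that make opponent indifferent:
P2 chooses q to make P1 indifferent between A and B
P1 chooses p to make P2 indifferent between X and Y
Mixed NE: P1 plays (A: 0.6271, B: 0.3729), P2 plays (X: 0.3729, Y: 0.6271)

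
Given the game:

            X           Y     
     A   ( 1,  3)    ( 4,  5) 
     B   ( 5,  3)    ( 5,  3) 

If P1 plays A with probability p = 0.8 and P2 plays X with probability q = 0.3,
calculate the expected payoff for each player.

E[P1] = 3.48, E[P2] = 4.12

Work:
E[P1] = p·q·π₁(A,X) + p·(1-q)·π₁(A,Y) + (1-p)·q·π₁(B,X) + (1-p)·(1-q)·π₁(B,Y)
= 0.8·0.3·1 + 0.8·0.7·4 + 0.2·0.3·5 + 0.2·0.7·5
= 3.48

E[P2] = 4.12 (similar calculation)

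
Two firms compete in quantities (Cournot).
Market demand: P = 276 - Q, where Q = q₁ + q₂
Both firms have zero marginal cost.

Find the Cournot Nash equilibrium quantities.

q₁* = q₂* = 92.0; P* = 92.0

Work:
Profit: π_i = P·q_i = (a - q_i - q_j)·q_i
FOC: ∂π_i/∂q_i = a - 2q_i - q_j = 0
Reaction function: q_i = (276 - q_j)/2
Symmetry: q* = 276/3 = 92.0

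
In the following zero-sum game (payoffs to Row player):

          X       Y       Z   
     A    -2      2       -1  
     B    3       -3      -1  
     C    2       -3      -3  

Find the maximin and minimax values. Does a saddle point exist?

Maximin = -2, Minimax = -1, Saddle: False

Work:
Row minimums: [-2, -3, -3] → maximin = -2
Column maximums: [3, 2, -1] → minimax = -1
No saddle point (maximin ≠ minimax). Mixed strategy needed.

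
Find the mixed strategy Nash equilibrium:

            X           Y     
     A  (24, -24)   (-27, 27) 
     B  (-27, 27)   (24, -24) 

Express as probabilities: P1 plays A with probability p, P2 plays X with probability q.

p = 0.5, q = 0.5

Work:
Find probabilities that make opponent indifferent:
P2 chooses q to make P1 indifferent between A and B
P1 chooses p to make P2 indifferent between X and Y
Mixed NE: P1 plays (A: 0.5, B: 0.5), P2 plays (X: 0.5, Y: 0.5)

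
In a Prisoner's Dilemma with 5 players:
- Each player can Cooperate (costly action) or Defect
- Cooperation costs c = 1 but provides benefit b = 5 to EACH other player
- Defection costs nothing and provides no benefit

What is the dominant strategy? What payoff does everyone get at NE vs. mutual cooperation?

Dominant: Defect; NE payoff = 0; Coop payoff = 19

Work:
Defect dominates (saves cost c = 1, benefit to others is external)
NE: All defect → everyone gets 0
If all cooperate: each receives (4)×5 - 1 = 19
Social dilemma: 19 > 0 but NE gives 0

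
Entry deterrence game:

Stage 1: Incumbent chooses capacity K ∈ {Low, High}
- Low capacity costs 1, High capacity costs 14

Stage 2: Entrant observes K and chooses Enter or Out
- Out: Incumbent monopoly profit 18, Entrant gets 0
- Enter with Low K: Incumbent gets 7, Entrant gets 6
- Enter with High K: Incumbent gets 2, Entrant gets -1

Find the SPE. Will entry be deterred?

SPE: (Low, Enter|Low, Out|High); Entry not deterred. Incumbent net profit = 6, Entrant gets 6

Work:
After Low K: Entrant enters (6 > 0)
After High K: Entrant stays out (-1 < 0)
Incumbent: Low → 7−1=6, High → 18−14=4
Incumbent chooses Low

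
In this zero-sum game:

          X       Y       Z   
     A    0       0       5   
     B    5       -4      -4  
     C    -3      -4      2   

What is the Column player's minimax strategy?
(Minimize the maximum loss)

Column should play Y, value = 0

Work:
Column player minimizes Row's maximum payoff:
Column X: max payoff to Row = 5
Column Y: max payoff to Row = 0
Column Z: max payoff to Row = 5
Minimum is 0, achieved by column Y.
Minimax strategy: Y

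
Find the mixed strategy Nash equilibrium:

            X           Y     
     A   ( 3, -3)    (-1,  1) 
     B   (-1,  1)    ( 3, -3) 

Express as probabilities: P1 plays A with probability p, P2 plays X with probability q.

p = 0.5, q = 0.5

Work:
Find probabilities that make opponent indifferent:
P2 chooses q to make P1 indifferent between A and B
P1 chooses p to make P2 indifferent between X and Y
Mixed NE: P1 plays (A: 0.5, B: 0.5), P2 plays (X: 0.5, Y: 0.5)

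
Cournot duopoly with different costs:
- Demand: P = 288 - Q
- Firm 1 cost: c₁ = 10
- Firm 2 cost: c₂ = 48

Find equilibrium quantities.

q₁* = 105.33, q₂* = 67.33

Work:
Reaction: q₁ = (288 - 10 - q₂)/2
Reaction: q₂ = (288 - 48 - q₁)/2
Solve simultaneously:
q₁* = (288 - 2×10 + 48)/3 = 105.33
q₂* = (288 - 2×48 + 10)/3 = 67.33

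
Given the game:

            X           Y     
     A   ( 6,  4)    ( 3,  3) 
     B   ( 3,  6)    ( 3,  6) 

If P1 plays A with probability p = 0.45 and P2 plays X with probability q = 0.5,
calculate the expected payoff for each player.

E[P1] = 3.675, E[P2] = 4.875

Work:
E[P1] = p·q·π₁(A,X) + p·(1-q)·π₁(A,Y) + (1-p)·q·π₁(B,X) + (1-p)·(1-q)·π₁(B,Y)
= 0.45·0.5·6 + 0.45·0.5·3 + 0.55·0.5·3 + 0.55·0.5·3
= 3.675

E[P2] = 4.875 (similar calculation)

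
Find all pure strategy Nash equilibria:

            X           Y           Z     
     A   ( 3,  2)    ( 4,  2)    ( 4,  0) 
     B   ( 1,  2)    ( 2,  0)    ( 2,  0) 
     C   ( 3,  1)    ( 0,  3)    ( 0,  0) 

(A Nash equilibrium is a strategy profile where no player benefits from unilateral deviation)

Nash equilibrium: (A, X), (A, Y)

Work:
Best responses:
  P1 vs X: payoffs [3, 1, 3] → best response A/C (payoff 3)
  P1 vs Y: payoffs [4, 2, 0] → best response A (payoff 4)
  P1 vs Z: payoffs [4, 2, 0] → best response A (payoff 4)
  P2 vs A: payoffs [2, 2, 0] → best response X/Y (payoff 2)
  P2 vs B: payoffs [2, 0, 0] → best response X (payoff 2)
  P2 vs C: payoffs [1, 3, 0] → best response Y (payoff 3)
Mutual best responses: (A,X), (A,Y) → Nash equilibria.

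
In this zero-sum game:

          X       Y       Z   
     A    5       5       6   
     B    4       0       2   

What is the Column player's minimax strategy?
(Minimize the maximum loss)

Column should play X or Y (all achieve the minimum), value = 5

Work:
Column player minimizes Row's maximum payoff:
Column X: max payoff to Row = 5
Column Y: max payoff to Row = 5
Column Z: max payoff to Row = 6
Minimum is 5, achieved by columns X, Y (tied).
Each of X or Y is a minimax strategy.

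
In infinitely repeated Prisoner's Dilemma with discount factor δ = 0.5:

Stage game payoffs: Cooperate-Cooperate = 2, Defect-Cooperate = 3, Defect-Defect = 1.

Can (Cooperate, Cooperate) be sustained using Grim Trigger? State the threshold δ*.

δ* = 0.5; since δ = 0.5 ≥ 0.5, cooperation can be sustained

Work:
For Grim Trigger:
Cooperate forever: 2/(1-δ)
Defect then punished: 3 + 1·δ/(1-δ)
Need: 2/(1-δ) ≥ 3 + 1·δ/(1-δ)
Solving: δ ≥ (T-R)/(T-P) = (3-2)/(3-1) = 0.5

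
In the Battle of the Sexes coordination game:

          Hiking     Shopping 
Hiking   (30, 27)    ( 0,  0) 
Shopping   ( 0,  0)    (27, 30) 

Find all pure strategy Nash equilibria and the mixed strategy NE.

Pure NE: (Hiking, Hiking) and (Shopping, Shopping); Mixed NE: p = 0.5263, q = 0.4737

Work:
Check pure NE:
(Hiking, Hiking): (30, 27) - no unilateral deviation beneficial
(Shopping, Shopping): (27, 30) - no unilateral deviation beneficial
Mixed NE: P1 plays Hiking with p = 0.5263, P2 plays Hiking with q = 0.4737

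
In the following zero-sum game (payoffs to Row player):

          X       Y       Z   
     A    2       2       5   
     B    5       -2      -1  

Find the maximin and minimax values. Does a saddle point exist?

Maximin = 2, Minimax = 2, Saddle: True

Work:
Row minimums: [2, -2] → maximin = 2
Column maximums: [5, 2, 5] → minimax = 2
Saddle point exists! Game value = 2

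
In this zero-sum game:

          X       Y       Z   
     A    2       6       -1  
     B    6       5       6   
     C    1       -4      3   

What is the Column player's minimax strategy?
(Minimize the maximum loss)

Column should play X or Y or Z (all achieve the minimum), value = 6

Work:
Column player minimizes Row's maximum payoff:
Column X: max payoff to Row = 6
Column Y: max payoff to Row = 6
Column Z: max payoff to Row = 6
Minimum is 6, achieved by columns X, Y, Z (tied).
Each of X or Y or Z is a minimax strategy.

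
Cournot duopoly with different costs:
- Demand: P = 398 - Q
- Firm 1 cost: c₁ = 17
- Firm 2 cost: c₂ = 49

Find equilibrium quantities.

q₁* = 137.67, q₂* = 105.67

Work:
Reaction: q₁ = (398 - 17 - q₂)/2
Reaction: q₂ = (398 - 49 - q₁)/2
Solve simultaneously:
q₁* = (398 - 2×17 + 49)/3 = 137.67
q₂* = (398 - 2×49 + 17)/3 = 105.67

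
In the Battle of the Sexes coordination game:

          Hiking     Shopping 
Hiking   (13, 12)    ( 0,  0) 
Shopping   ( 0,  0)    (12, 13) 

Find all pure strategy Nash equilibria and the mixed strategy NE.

Pure NE: (Hiking, Hiking) and (Shopping, Shopping); Mixed NE: p = 0.52, q = 0.48

Work:
Check pure NE:
(Hiking, Hiking): (13, 12) - no unilateral deviation beneficial
(Shopping, Shopping): (12, 13) - no unilateral deviation beneficial
Mixed NE: P1 plays Hiking with p = 0.52, P2 plays Hiking with q = 0.48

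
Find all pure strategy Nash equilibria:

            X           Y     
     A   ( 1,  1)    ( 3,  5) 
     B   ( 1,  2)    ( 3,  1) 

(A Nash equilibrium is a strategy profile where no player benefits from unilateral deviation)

Nash equilibrium: (A, Y), (B, X)

Work:
Best responses:
  P1 vs X: payoffs [1, 1] → best response A/B (payoff 1)
  P1 vs Y: payoffs [3, 3] → best response A/B (payoff 3)
  P2 vs A: payoffs [1, 5] → best response Y (payoff 5)
  P2 vs B: payoffs [2, 1] → best response X (payoff 2)
Mutual best responses: (A,Y), (B,X) → Nash equilibria.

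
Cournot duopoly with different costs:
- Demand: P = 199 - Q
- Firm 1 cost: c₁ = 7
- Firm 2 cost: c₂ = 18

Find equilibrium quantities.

q₁* = 67.67, q₂* = 56.67

Work:
Reaction: q₁ = (199 - 7 - q₂)/2
Reaction: q₂ = (199 - 18 - q₁)/2
Solve simultaneously:
q₁* = (199 - 2×7 + 18)/3 = 67.67
q₂* = (199 - 2×18 + 7)/3 = 56.67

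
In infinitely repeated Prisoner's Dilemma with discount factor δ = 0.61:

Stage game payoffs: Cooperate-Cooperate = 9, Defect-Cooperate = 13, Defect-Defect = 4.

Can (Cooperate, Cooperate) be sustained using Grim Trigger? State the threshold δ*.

δ* = 0.4444; since δ = 0.61 ≥ 0.4444, cooperation can be sustained

Work:
For Grim Trigger:
Cooperate forever: 9/(1-δ)
Defect then punished: 13 + 4·δ/(1-δ)
Need: 9/(1-δ) ≥ 13 + 4·δ/(1-δ)
Solving: δ ≥ (T-R)/(T-P) = (13-9)/(13-4) = 0.4444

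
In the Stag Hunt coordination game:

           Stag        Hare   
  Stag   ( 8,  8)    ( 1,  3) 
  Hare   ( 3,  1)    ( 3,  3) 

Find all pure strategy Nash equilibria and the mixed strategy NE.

Pure NE: (Stag, Stag) and (Hare, Hare); Mixed NE: p = 0.2857, q = 0.2857

Work:
Check pure NE:
(Stag, Stag): (8, 8) - no unilateral deviation beneficial
(Hare, Hare): (3, 3) - no unilateral deviation beneficial
Mixed NE: P1 plays Stag with p = 0.2857, P2 plays Stag with q = 0.2857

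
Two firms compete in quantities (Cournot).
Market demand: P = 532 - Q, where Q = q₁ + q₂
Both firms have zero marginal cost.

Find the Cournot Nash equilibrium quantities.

q₁* = q₂* = 177.33; P* = 177.33

Work:
Profit: π_i = P·q_i = (a - q_i - q_j)·q_i
FOC: ∂π_i/∂q_i = a - 2q_i - q_j = 0
Reaction function: q_i = (532 - q_j)/2
Symmetry: q* = 532/3 = 177.33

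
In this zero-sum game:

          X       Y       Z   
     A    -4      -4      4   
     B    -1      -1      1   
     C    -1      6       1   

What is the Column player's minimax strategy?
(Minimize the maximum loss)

Column should play X, value = -1

Work:
Column player minimizes Row's maximum payoff:
Column X: max payoff to Row = -1
Column Y: max payoff to Row = 6
Column Z: max payoff to Row = 4
Minimum is -1, achieved by column X.
Minimax strategy: X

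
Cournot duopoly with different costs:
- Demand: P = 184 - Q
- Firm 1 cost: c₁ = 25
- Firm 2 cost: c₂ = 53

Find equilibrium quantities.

q₁* = 62.33, q₂* = 34.33

Work:
Reaction: q₁ = (184 - 25 - q₂)/2
Reaction: q₂ = (184 - 53 - q₁)/2
Solve simultaneously:
q₁* = (184 - 2×25 + 53)/3 = 62.33
q₂* = (184 - 2×53 + 25)/3 = 34.33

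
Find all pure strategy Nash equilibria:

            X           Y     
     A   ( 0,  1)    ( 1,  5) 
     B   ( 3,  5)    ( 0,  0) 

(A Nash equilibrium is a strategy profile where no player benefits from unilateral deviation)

Nash equilibrium: (A, Y), (B, X)

Work:
Best responses:
  P1 vs X: payoffs [0, 3] → best response B (payoff 3)
  P1 vs Y: payoffs [1, 0] → best response A (payoff 1)
  P2 vs A: payoffs [1, 5] → best response Y (payoff 5)
  P2 vs B: payoffs [5, 0] → best response X (payoff 5)
Mutual best responses: (A,Y), (B,X) → Nash equilibria.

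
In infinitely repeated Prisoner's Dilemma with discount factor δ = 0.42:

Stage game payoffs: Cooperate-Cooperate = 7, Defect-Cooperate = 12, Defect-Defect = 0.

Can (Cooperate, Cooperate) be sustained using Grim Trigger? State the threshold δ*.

δ* = 0.4167; since δ = 0.42 ≥ 0.4167, cooperation can be sustained

Work:
For Grim Trigger:
Cooperate forever: 7/(1-δ)
Defect then punished: 12 + 0·δ/(1-δ)
Need: 7/(1-δ) ≥ 12 + 0·δ/(1-δ)
Solving: δ ≥ (T-R)/(T-P) = (12-7)/(12-0) = 0.4167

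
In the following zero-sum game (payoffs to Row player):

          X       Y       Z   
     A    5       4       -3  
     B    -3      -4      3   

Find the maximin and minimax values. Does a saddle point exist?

Maximin = -3, Minimax = 3, Saddle: False

Work:
Row minimums: [-3, -4] → maximin = -3
Column maximums: [5, 4, 3] → minimax = 3
No saddle point (maximin ≠ minimax). Mixed strategy needed.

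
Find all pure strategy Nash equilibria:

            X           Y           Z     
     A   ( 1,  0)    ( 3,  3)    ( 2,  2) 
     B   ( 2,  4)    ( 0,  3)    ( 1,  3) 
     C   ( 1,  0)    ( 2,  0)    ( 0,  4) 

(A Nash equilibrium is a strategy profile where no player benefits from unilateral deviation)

Nash equilibrium: (A, Y), (B, X)

Work:
Best responses:
  P1 vs X: payoffs [1, 2, 1] → best response B (payoff 2)
  P1 vs Y: payoffs [3, 0, 2] → best response A (payoff 3)
  P1 vs Z: payoffs [2, 1, 0] → best response A (payoff 2)
  P2 vs A: payoffs [0, 3, 2] → best response Y (payoff 3)
  P2 vs B: payoffs [4, 3, 3] → best response X (payoff 4)
  P2 vs C: payoffs [0, 0, 4] → best response Z (payoff 4)
Mutual best responses: (A,Y), (B,X) → Nash equilibria.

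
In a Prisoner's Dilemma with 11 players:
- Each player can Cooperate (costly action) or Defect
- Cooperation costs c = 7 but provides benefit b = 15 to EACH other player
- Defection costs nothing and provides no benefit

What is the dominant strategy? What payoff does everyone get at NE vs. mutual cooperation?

Dominant: Defect; NE payoff = 0; Coop payoff = 143

Work:
Defect dominates (saves cost c = 7, benefit to others is external)
NE: All defect → everyone gets 0
If all cooperate: each receives (10)×15 - 7 = 143
Social dilemma: 143 > 0 but NE gives 0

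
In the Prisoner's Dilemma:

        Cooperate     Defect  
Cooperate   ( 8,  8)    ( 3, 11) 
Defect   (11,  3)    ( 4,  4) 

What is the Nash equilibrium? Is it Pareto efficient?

(Defect, Defect) is NE; not Pareto efficient

Work:
Defect dominates Cooperate for both players:
If P2 cooperates: Defect (11) > Cooperate (8)
If P2 defects: Defect (4) > Cooperate (3)
NE: (Defect, Defect) with payoff (4, 4)
But (Cooperate, Cooperate) = (8, 8) Pareto dominates (4, 4)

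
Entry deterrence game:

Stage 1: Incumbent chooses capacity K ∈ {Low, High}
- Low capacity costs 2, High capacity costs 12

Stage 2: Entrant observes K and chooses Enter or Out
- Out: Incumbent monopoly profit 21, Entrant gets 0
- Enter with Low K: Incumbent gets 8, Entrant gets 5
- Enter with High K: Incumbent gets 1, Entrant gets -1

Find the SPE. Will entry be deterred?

SPE: (High, Enter|Low, Out|High); Entry deterred. Incumbent net profit = 9

Work:
After Low K: Entrant enters (5 > 0)
After High K: Entrant stays out (-1 < 0)
Incumbent: Low → 8−2=6, High → 21−12=9
Incumbent chooses High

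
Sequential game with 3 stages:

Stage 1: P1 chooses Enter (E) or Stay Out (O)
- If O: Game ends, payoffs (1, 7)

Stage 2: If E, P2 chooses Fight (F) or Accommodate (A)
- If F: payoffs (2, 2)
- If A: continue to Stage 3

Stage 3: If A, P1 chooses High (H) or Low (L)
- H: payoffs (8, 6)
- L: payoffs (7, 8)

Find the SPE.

SPE: (E, A, H); Outcome (8, 6)

Work:
Stage 3: P1 chooses H (8 vs 7)
Stage 2: P2: F->2, A->6 (anticipating H). Choose A
Stage 1: P1: O->1, E->8 (anticipating A, H). Choose E
SPE path: E -> A -> H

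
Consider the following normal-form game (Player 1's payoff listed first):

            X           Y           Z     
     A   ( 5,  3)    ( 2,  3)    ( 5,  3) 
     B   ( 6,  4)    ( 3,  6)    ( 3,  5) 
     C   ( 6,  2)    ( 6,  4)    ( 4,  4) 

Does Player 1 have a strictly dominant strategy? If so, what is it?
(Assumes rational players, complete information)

No strictly dominant strategy exists for Player 1

Work:
A strategy strictly dominates another if it gives a strictly higher payoff against every opponent action. Compare each pair of P1's strategies column-by-column:
  A vs B: [5 vs 6, 2 vs 3, 5 vs 3] → A does not strictly dominate B (column X: 5 ≤ 6)
  A vs C: [5 vs 6, 2 vs 6, 5 vs 4] → A does not strictly dominate C (column X: 5 ≤ 6)
  B vs A: [6 vs 5, 3 vs 2, 3 vs 5] → B does not strictly dominate A (column Z: 3 ≤ 5)
  B vs C: [6 vs 6, 3 vs 6, 3 vs 4] → B does not strictly dominate C (column X: 6 ≤ 6)
  C vs A: [6 vs 5, 6 vs 2, 4 vs 5] → C does not strictly dominate A (column Z: 4 ≤ 5)
  C vs B: [6 vs 6, 6 vs 3, 4 vs 3] → C does not strictly dominate B (column X: 6 ≤ 6)
No single strategy strictly dominates all others → no strictly dominant strategy.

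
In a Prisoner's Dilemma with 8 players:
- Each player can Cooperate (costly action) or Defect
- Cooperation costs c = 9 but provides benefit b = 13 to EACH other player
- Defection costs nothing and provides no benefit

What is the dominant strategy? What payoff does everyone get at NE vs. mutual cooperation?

Dominant: Defect; NE payoff = 0; Coop payoff = 82

Work:
Defect dominates (saves cost c = 9, benefit to others is external)
NE: All defect → everyone gets 0
If all cooperate: each receives (7)×13 - 9 = 82
Social dilemma: 82 > 0 but NE gives 0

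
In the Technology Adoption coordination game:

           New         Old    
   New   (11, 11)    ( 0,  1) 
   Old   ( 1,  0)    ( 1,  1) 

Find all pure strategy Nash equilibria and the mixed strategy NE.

Pure NE: (New, New) and (Old, Old); Mixed NE: p = 0.0909, q = 0.0909

Work:
Check pure NE:
(New, New): (11, 11) - no unilateral deviation beneficial
(Old, Old): (1, 1) - no unilateral deviation beneficial
Mixed NE: P1 plays New with p = 0.0909, P2 plays New with q = 0.0909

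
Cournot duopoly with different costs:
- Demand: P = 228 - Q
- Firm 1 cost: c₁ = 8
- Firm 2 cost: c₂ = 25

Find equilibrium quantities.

q₁* = 79.0, q₂* = 62.0

Work:
Reaction: q₁ = (228 - 8 - q₂)/2
Reaction: q₂ = (228 - 25 - q₁)/2
Solve simultaneously:
q₁* = (228 - 2×8 + 25)/3 = 79.0
q₂* = (228 - 2×25 + 8)/3 = 62.0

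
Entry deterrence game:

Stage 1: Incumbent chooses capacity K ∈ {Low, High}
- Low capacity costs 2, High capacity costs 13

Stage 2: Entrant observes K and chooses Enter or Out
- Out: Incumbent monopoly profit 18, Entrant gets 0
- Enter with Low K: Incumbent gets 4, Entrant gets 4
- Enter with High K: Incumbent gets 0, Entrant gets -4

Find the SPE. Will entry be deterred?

SPE: (High, Enter|Low, Out|High); Entry deterred. Incumbent net profit = 5

Work:
After Low K: Entrant enters (4 > 0)
After High K: Entrant stays out (-4 < 0)
Incumbent: Low → 4−2=2, High → 18−13=5
Incumbent chooses High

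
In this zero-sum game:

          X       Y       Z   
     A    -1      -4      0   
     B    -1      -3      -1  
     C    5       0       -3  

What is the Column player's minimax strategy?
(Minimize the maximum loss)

Column should play Y or Z (all achieve the minimum), value = 0

Work:
Column player minimizes Row's maximum payoff:
Column X: max payoff to Row = 5
Column Y: max payoff to Row = 0
Column Z: max payoff to Row = 0
Minimum is 0, achieved by columns Y, Z (tied).
Each of Y or Z is a minimax strategy.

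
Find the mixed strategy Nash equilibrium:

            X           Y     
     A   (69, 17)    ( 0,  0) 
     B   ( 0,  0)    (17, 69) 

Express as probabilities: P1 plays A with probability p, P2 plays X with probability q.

p = 0.8023, q = 0.1977

Work:
Find probabilities that make opponent indifferent:
P2 chooses q to make P1 indifferent between A and B
P1 chooses p to make P2 indifferent between X and Y
Mixed NE: P1 plays (A: 0.8023, B: 0.1977), P2 plays (X: 0.1977, Y: 0.8023)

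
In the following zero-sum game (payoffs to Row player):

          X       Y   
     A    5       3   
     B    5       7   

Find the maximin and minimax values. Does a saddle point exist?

Maximin = 5, Minimax = 5, Saddle: True

Work:
Row minimums: [3, 5] → maximin = 5
Column maximums: [5, 7] → minimax = 5
Saddle point exists! Game value = 5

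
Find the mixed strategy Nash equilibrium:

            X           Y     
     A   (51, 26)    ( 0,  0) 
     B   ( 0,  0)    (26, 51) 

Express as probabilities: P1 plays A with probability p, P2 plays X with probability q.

p = 0.6623, q = 0.3377

Work:
Find probabilities that make opponent indifferent:
P2 chooses q to make P1 indifferent between A and B
P1 chooses p to make P2 indifferent between X and Y
Mixed NE: P1 plays (A: 0.6623, B: 0.3377), P2 plays (X: 0.3377, Y: 0.6623)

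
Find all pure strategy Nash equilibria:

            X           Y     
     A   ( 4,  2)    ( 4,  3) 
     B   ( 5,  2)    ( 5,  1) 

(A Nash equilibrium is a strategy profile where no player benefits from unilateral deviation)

Nash equilibrium: (B, X)

Work:
Best responses:
  P1 vs X: payoffs [4, 5] → best response B (payoff 5)
  P1 vs Y: payoffs [4, 5] → best response B (payoff 5)
  P2 vs A: payoffs [2, 3] → best response Y (payoff 3)
  P2 vs B: payoffs [2, 1] → best response X (payoff 2)
Mutual best responses: (B,X) → Nash equilibria.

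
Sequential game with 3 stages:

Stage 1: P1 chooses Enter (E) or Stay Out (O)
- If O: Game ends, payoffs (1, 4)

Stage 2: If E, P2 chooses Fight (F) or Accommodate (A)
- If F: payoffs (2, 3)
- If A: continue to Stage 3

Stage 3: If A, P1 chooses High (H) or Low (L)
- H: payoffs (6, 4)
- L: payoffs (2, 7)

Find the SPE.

SPE: (E, A, H); Outcome (6, 4)

Work:
Stage 3: P1 chooses H (6 vs 2)
Stage 2: P2: F->3, A->4 (anticipating H). Choose A
Stage 1: P1: O->1, E->6 (anticipating A, H). Choose E
SPE path: E -> A -> H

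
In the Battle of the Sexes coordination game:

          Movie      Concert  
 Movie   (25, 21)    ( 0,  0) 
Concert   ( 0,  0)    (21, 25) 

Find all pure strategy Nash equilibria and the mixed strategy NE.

Pure NE: (Movie, Movie) and (Concert, Concert); Mixed NE: p = 0.5435, q = 0.4565

Work:
Check pure NE:
(Movie, Movie): (25, 21) - no unilateral deviation beneficial
(Concert, Concert): (21, 25) - no unilateral deviation beneficial
Mixed NE: P1 plays Movie with p = 0.5435, P2 plays Movie with q = 0.4565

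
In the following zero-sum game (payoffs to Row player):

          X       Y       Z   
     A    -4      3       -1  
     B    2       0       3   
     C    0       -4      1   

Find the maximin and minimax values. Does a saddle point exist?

Maximin = 0, Minimax = 2, Saddle: False

Work:
Row minimums: [-4, 0, -4] → maximin = 0
Column maximums: [2, 3, 3] → minimax = 2
No saddle point (maximin ≠ minimax). Mixed strategy needed.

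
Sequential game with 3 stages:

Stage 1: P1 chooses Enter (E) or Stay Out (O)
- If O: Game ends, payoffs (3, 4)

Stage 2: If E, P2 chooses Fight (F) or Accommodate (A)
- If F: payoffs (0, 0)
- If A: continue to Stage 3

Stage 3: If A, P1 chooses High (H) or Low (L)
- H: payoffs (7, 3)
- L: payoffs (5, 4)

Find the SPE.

SPE: (E, A, H); Outcome (7, 3)

Work:
Stage 3: P1 chooses H (7 vs 5)
Stage 2: P2: F->0, A->3 (anticipating H). Choose A
Stage 1: P1: O->3, E->7 (anticipating A, H). Choose E
SPE path: E -> A -> H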